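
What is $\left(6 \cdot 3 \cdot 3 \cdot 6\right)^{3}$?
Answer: $34012224$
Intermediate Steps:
$\left(6 \cdot 3 \cdot 3 \cdot 6\right)^{3} = \left(18 \cdot 3 \cdot 6\right)^{3} = \left(54 \cdot 6\right)^{3} = 324^{3} = 34012224$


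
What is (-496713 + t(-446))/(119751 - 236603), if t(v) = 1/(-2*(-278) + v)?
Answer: 54638429/12853720 ≈ 4.2508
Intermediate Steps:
t(v) = 1/(556 + v)
(-496713 + t(-446))/(119751 - 236603) = (-496713 + 1/(556 - 446))/(119751 - 236603) = (-496713 + 1/110)/(-116852) = (-496713 + 1/110)*(-1/116852) = -54638429/110*(-1/116852) = 54638429/12853720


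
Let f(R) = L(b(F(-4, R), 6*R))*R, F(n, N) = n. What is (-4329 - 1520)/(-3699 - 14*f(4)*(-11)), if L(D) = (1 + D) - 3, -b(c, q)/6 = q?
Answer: 5849/93635 ≈ 0.062466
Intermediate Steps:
b(c, q) = -6*q
L(D) = -2 + D
f(R) = R*(-2 - 36*R) (f(R) = (-2 - 36*R)*R = R*(-2 - 36*R))
(-4329 - 1520)/(-3699 - 14*f(4)*(-11)) = (-4329 - 1520)/(-3699 - (-28)*4*(1 + 18*4)*(-11)) = -5849/(-3699 - (-28)*4*(1 + 72)*(-11)) = -5849/(-3699 - (-28)*4*73*(-11)) = -5849/(-3699 - 14*(-584)*(-11)) = -5849/(-3699 + 8176*(-11)) = -5849/(-3699 - 89936) = -5849/(-93635) = -5849*(-1/93635) = 5849/93635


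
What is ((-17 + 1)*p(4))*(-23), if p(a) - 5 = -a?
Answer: 368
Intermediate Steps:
p(a) = 5 - a
((-17 + 1)*p(4))*(-23) = ((-17 + 1)*(5 - 1*4))*(-23) = -16*(5 - 4)*(-23) = -16*1*(-23) = -16*(-23) = 368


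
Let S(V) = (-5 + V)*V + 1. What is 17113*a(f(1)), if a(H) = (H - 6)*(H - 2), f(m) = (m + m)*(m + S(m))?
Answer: 1026780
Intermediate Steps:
S(V) = 1 + V*(-5 + V) (S(V) = V*(-5 + V) + 1 = 1 + V*(-5 + V))
f(m) = 2*m*(1 + m² - 4*m) (f(m) = (m + m)*(m + (1 + m² - 5*m)) = (2*m)*(1 + m² - 4*m) = 2*m*(1 + m² - 4*m))
a(H) = (-6 + H)*(-2 + H)
17113*a(f(1)) = 17113*(12 + (2*1*(1 + 1² - 4*1))² - 16*(1 + 1² - 4*1)) = 17113*(12 + (2*1*(1 + 1 - 4))² - 16*(1 + 1 - 4)) = 17113*(12 + (2*1*(-2))² - 16*(-2)) = 17113*(12 + (-4)² - 8*(-4)) = 17113*(12 + 16 + 32) = 17113*60 = 1026780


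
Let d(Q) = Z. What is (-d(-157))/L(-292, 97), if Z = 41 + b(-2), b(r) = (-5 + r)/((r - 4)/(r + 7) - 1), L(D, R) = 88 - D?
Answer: -243/2090 ≈ -0.11627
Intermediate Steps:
b(r) = (-5 + r)/(-1 + (-4 + r)/(7 + r)) (b(r) = (-5 + r)/((-4 + r)/(7 + r) - 1) = (-5 + r)/(-1 + (-4 + r)/(7 + r)))
Z = 486/11 (Z = 41 + (35/11 - 2/11*(-2) - 1/11*(-2)²) = 41 + (35/11 + 4/11 - 1/11*4) = 41 + (35/11 + 4/11 - 4/11) = 41 + 35/11 = 486/11 ≈ 44.182)
d(Q) = 486/11
(-d(-157))/L(-292, 97) = (-1*486/11)/(88 - 1*(-292)) = -486/(11*(88 + 292)) = -486/11/380 = -486/11*1/380 = -243/2090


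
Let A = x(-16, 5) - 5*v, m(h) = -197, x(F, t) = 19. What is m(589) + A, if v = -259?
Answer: 1117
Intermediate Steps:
A = 1314 (A = 19 - 5*(-259) = 19 + 1295 = 1314)
m(589) + A = -197 + 1314 = 1117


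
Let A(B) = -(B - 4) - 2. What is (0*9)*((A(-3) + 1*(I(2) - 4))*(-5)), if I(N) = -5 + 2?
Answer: 0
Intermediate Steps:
I(N) = -3
A(B) = 2 - B (A(B) = -(-4 + B) - 2 = (4 - B) - 2 = 2 - B)
(0*9)*((A(-3) + 1*(I(2) - 4))*(-5)) = (0*9)*(((2 - 1*(-3)) + 1*(-3 - 4))*(-5)) = 0*(((2 + 3) + 1*(-7))*(-5)) = 0*((5 - 7)*(-5)) = 0*(-2*(-5)) = 0*10 = 0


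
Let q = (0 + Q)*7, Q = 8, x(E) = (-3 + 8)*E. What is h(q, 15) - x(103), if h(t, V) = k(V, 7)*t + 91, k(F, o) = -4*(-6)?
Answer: 920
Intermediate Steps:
x(E) = 5*E
q = 56 (q = (0 + 8)*7 = 8*7 = 56)
k(F, o) = 24
h(t, V) = 91 + 24*t (h(t, V) = 24*t + 91 = 91 + 24*t)
h(q, 15) - x(103) = (91 + 24*56) - 5*103 = (91 + 1344) - 1*515 = 1435 - 515 = 920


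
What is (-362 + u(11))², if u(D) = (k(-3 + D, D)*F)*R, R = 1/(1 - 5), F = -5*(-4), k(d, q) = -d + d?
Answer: 131044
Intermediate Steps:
k(d, q) = 0
F = 20
R = -¼ (R = 1/(-4) = -¼ ≈ -0.25000)
u(D) = 0 (u(D) = (0*20)*(-¼) = 0*(-¼) = 0)
(-362 + u(11))² = (-362 + 0)² = (-362)² = 131044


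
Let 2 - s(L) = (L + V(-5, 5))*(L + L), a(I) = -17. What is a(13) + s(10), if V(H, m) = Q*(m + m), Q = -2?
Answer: 185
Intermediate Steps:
V(H, m) = -4*m (V(H, m) = -2*(m + m) = -4*m)
s(L) = 2 - 2*L*(-20 + L) (s(L) = 2 - (L - 4*5)*(L + L) = 2 - (L - 20)*2*L = 2 - (-20 + L)*2*L = 2 - 2*L*(-20 + L))
a(13) + s(10) = -17 + (2 - 2*10² + 40*10) = -17 + (2 - 2*100 + 400) = -17 + (2 - 200 + 400) = -17 + 202 = 185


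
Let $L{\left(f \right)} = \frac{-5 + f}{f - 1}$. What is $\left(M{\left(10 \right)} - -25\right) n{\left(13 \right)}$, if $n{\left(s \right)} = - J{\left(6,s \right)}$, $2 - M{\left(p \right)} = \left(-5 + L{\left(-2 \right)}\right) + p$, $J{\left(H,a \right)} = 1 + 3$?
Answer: $- \frac{236}{3} \approx -78.667$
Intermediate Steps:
$L{\left(f \right)} = \frac{-5 + f}{-1 + f}$
$J{\left(H,a \right)} = 4$
$M{\left(p \right)} = \frac{14}{3} - p$ ($M{\left(p \right)} = 2 - \left(\left(-5 + \frac{-5 - 2}{-1 - 2}\right) + p\right) = 2 - \left(\left(-5 + \frac{1}{-3} \left(-7\right)\right) + p\right) = 2 - \left(\left(-5 - - \frac{7}{3}\right) + p\right) = 2 - \left(\left(-5 + \frac{7}{3}\right) + p\right) = 2 - \left(- \frac{8}{3} + p\right) = \frac{14}{3} - p$)
$n{\left(s \right)} = -4$ ($n{\left(s \right)} = \left(-1\right) 4 = -4$)
$\left(M{\left(10 \right)} - -25\right) n{\left(13 \right)} = \left(\left(\frac{14}{3} - 10\right) - -25\right) \left(-4\right) = \left(\left(\frac{14}{3} - 10\right) + \left(-48 + 73\right)\right) \left(-4\right) = \left(- \frac{16}{3} + 25\right) \left(-4\right) = \frac{59}{3} \left(-4\right) = - \frac{236}{3}$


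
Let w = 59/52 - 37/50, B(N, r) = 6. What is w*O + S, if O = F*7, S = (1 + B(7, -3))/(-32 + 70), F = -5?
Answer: -67319/4940 ≈ -13.627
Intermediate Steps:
S = 7/38 (S = (1 + 6)/(-32 + 70) = 7/38 ≈ 0.18421)
O = -35 (O = -5*7 = -35)
w = 513/1300 (w = 59*(1/52) - 37*1/50 = 59/52 - 37/50 = 513/1300 ≈ 0.39462)
w*O + S = (513/1300)*(-35) + 7/38 = -3591/260 + 7/38 = -67319/4940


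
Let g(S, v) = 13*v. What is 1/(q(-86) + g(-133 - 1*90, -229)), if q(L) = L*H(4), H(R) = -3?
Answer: -1/2719 ≈ -0.00036778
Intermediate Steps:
q(L) = -3*L (q(L) = L*(-3) = -3*L)
1/(q(-86) + g(-133 - 1*90, -229)) = 1/(-3*(-86) + 13*(-229)) = 1/(258 - 2977) = 1/(-2719) = -1/2719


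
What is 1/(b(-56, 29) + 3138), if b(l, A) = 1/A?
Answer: 29/91003 ≈ 0.00031867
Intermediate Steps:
1/(b(-56, 29) + 3138) = 1/(1/29 + 3138) = 1/(91003/29) = 29/91003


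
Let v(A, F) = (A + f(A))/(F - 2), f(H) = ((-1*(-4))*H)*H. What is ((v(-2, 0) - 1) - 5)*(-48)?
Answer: 624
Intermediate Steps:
f(H) = 4*H² (f(H) = (4*H)*H = 4*H²)
v(A, F) = (A + 4*A²)/(-2 + F) (v(A, F) = (A + 4*A²)/(F - 2) = (A + 4*A²)/(-2 + F))
((v(-2, 0) - 1) - 5)*(-48) = ((-2*(1 + 4*(-2))/(-2 + 0) - 1) - 5)*(-48) = ((-2*(1 - 8)/(-2) - 1) - 5)*(-48) = ((-2*(-½)*(-7) - 1) - 5)*(-48) = ((-7 - 1) - 5)*(-48) = (-8 - 5)*(-48) = -13*(-48) = 624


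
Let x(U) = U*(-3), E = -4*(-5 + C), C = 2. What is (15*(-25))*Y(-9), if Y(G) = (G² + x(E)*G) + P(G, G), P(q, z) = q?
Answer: -148500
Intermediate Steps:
E = 12 (E = -4*(-5 + 2) = -4*(-3) = 12)
x(U) = -3*U
Y(G) = G² - 35*G (Y(G) = (G² + (-3*12)*G) + G = (G² - 36*G) + G = G² - 35*G)
(15*(-25))*Y(-9) = (15*(-25))*(-9*(-35 - 9)) = -(-3375)*(-44) = -375*396 = -148500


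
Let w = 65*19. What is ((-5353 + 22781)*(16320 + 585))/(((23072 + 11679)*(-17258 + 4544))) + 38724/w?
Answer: 11299152998/368186845 ≈ 30.689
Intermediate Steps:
w = 1235
((-5353 + 22781)*(16320 + 585))/(((23072 + 11679)*(-17258 + 4544))) + 38724/w = ((-5353 + 22781)*(16320 + 585))/(((23072 + 11679)*(-17258 + 4544))) + 38724/1235 = (17428*16905)/((34751*(-12714))) + 38724*(1/1235) = 294620340/(-441824214) + 38724/1235 = 294620340*(-1/441824214) + 38724/1235 = -49103390/73637369 + 38724/1235 = 11299152998/368186845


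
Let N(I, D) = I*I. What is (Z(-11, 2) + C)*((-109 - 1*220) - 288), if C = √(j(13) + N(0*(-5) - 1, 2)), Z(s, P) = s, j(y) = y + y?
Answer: 6787 - 1851*√3 ≈ 3581.0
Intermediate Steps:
j(y) = 2*y
N(I, D) = I²
C = 3*√3 (C = √(2*13 + (0*(-5) - 1)²) = √(26 + (0 - 1)²) = √(26 + (-1)²) = √(26 + 1) = √27 = 3*√3 ≈ 5.1962)
(Z(-11, 2) + C)*((-109 - 1*220) - 288) = (-11 + 3*√3)*((-109 - 1*220) - 288) = (-11 + 3*√3)*((-109 - 220) - 288) = (-11 + 3*√3)*(-329 - 288) = (-11 + 3*√3)*(-617) = 6787 - 1851*√3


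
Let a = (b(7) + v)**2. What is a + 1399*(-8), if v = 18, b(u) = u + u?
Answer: -10168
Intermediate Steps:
b(u) = 2*u
a = 1024 (a = (2*7 + 18)**2 = (14 + 18)**2 = 32**2 = 1024)
a + 1399*(-8) = 1024 + 1399*(-8) = 1024 - 11192 = -10168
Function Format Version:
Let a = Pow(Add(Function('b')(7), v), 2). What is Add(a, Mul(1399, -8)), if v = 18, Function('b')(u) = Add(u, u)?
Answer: -10168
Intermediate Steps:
Function('b')(u) = Mul(2, u)
a = 1024 (a = Pow(Add(Mul(2, 7), 18), 2) = Pow(Add(14, 18), 2) = Pow(32, 2) = 1024)
Add(a, Mul(1399, -8)) = Add(1024, Mul(1399, -8)) = Add(1024, -11192) = -10168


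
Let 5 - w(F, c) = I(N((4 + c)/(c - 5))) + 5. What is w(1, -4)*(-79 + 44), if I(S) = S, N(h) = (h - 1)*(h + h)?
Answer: 0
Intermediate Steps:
N(h) = 2*h*(-1 + h) (N(h) = (-1 + h)*(2*h) = 2*h*(-1 + h))
w(F, c) = -2*(-1 + (4 + c)/(-5 + c))*(4 + c)/(-5 + c) (w(F, c) = 5 - (2*((4 + c)/(c - 5))*(-1 + (4 + c)/(c - 5)) + 5) = 5 - (2*((4 + c)/(-5 + c))*(-1 + (4 + c)/(-5 + c)) + 5) = 5 - (2*(-1 + (4 + c)/(-5 + c))*(4 + c)/(-5 + c) + 5) = 5 - (5 + 2*(-1 + (4 + c)/(-5 + c))*(4 + c)/(-5 + c)) = 5 + (-5 - 2*(-1 + (4 + c)/(-5 + c))*(4 + c)/(-5 + c)) = -2*(-1 + (4 + c)/(-5 + c))*(4 + c)/(-5 + c))
w(1, -4)*(-79 + 44) = (18*(-4 - 1*(-4))/(-5 - 4)**2)*(-79 + 44) = (18*(-4 + 4)/(-9)**2)*(-35) = (18*(1/81)*0)*(-35) = 0*(-35) = 0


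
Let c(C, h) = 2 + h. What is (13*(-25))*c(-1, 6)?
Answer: -2600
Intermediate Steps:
(13*(-25))*c(-1, 6) = (13*(-25))*(2 + 6) = -325*8 = -2600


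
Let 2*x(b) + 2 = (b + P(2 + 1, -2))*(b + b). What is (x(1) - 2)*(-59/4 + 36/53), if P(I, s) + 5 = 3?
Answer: 2983/53 ≈ 56.283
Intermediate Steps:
P(I, s) = -2 (P(I, s) = -5 + 3 = -2)
x(b) = -1 + b*(-2 + b) (x(b) = -1 + ((b - 2)*(b + b))/2 = -1 + ((-2 + b)*(2*b))/2 = -1 + (2*b*(-2 + b))/2 = -1 + b*(-2 + b))
(x(1) - 2)*(-59/4 + 36/53) = ((-1 + 1**2 - 2*1) - 2)*(-59/4 + 36/53) = ((-1 + 1 - 2) - 2)*(-59*1/4 + 36*(1/53)) = (-2 - 2)*(-59/4 + 36/53) = -4*(-2983/212) = 2983/53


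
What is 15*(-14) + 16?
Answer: -194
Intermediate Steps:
15*(-14) + 16 = -210 + 16 = -194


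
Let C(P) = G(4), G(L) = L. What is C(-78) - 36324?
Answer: -36320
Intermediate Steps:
C(P) = 4
C(-78) - 36324 = 4 - 36324 = -36320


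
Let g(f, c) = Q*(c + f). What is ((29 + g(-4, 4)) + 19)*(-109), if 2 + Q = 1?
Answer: -5232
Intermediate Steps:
Q = -1 (Q = -2 + 1 = -1)
g(f, c) = -c - f (g(f, c) = -(c + f) = -c - f)
((29 + g(-4, 4)) + 19)*(-109) = ((29 + (-1*4 - 1*(-4))) + 19)*(-109) = ((29 + (-4 + 4)) + 19)*(-109) = ((29 + 0) + 19)*(-109) = (29 + 19)*(-109) = 48*(-109) = -5232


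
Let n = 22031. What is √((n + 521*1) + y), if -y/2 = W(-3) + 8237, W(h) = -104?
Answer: √6286 ≈ 79.284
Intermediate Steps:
y = -16266 (y = -2*(-104 + 8237) = -2*8133 = -16266)
√((n + 521*1) + y) = √((22031 + 521*1) - 16266) = √((22031 + 521) - 16266) = √(22552 - 16266) = √6286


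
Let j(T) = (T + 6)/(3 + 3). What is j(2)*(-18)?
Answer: -24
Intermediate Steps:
j(T) = 1 + T/6 (j(T) = (6 + T)/6 = (6 + T)*(⅙) = 1 + T/6)
j(2)*(-18) = (1 + (⅙)*2)*(-18) = (1 + ⅓)*(-18) = (4/3)*(-18) = -24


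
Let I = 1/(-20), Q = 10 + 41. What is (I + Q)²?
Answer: 1038361/400 ≈ 2595.9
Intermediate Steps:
Q = 51
I = -1/20 ≈ -0.050000
(I + Q)² = (-1/20 + 51)² = (1019/20)² = 1038361/400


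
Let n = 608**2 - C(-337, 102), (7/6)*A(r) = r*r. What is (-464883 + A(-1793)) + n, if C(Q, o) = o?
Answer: 18621847/7 ≈ 2.6603e+6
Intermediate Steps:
A(r) = 6*r**2/7 (A(r) = 6*(r*r)/7 = 6*r**2/7)
n = 369562 (n = 608**2 - 1*102 = 369664 - 102 = 369562)
(-464883 + A(-1793)) + n = (-464883 + (6/7)*(-1793)**2) + 369562 = (-464883 + (6/7)*3214849) + 369562 = (-464883 + 19289094/7) + 369562 = 16034913/7 + 369562 = 18621847/7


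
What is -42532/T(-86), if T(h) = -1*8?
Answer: 10633/2 ≈ 5316.5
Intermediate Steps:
T(h) = -8
-42532/T(-86) = -42532/(-8) = -42532*(-⅛) = 10633/2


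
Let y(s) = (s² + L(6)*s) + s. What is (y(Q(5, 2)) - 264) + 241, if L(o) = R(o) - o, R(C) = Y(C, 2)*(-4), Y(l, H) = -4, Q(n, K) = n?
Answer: 57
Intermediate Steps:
R(C) = 16 (R(C) = -4*(-4) = 16)
L(o) = 16 - o
y(s) = s² + 11*s (y(s) = (s² + (16 - 1*6)*s) + s = (s² + (16 - 6)*s) + s = (s² + 10*s) + s = s² + 11*s)
(y(Q(5, 2)) - 264) + 241 = (5*(11 + 5) - 264) + 241 = (5*16 - 264) + 241 = (80 - 264) + 241 = -184 + 241 = 57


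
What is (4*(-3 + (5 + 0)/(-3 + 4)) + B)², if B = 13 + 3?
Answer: 576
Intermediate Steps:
B = 16
(4*(-3 + (5 + 0)/(-3 + 4)) + B)² = (4*(-3 + (5 + 0)/(-3 + 4)) + 16)² = (4*(-3 + 5/1) + 16)² = (4*(-3 + 5*1) + 16)² = (4*(-3 + 5) + 16)² = (4*2 + 16)² = (8 + 16)² = 24² = 576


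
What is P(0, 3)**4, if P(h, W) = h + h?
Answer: 0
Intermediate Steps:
P(h, W) = 2*h
P(0, 3)**4 = (2*0)**4 = 0**4 = 0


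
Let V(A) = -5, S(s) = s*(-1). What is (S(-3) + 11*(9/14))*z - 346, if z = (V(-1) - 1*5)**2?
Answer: 4628/7 ≈ 661.14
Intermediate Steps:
S(s) = -s
z = 100 (z = (-5 - 1*5)**2 = (-5 - 5)**2 = (-10)**2 = 100)
(S(-3) + 11*(9/14))*z - 346 = (-1*(-3) + 11*(9/14))*100 - 346 = (3 + 11*(9*(1/14)))*100 - 346 = (3 + 11*(9/14))*100 - 346 = (3 + 99/14)*100 - 346 = (141/14)*100 - 346 = 7050/7 - 346 = 4628/7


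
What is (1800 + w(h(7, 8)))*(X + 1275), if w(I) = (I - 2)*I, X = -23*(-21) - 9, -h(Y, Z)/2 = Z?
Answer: 3651912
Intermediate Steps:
h(Y, Z) = -2*Z
X = 474 (X = 483 - 9 = 474)
w(I) = I*(-2 + I) (w(I) = (-2 + I)*I = I*(-2 + I))
(1800 + w(h(7, 8)))*(X + 1275) = (1800 + (-2*8)*(-2 - 2*8))*(474 + 1275) = (1800 - 16*(-2 - 16))*1749 = (1800 - 16*(-18))*1749 = (1800 + 288)*1749 = 2088*1749 = 3651912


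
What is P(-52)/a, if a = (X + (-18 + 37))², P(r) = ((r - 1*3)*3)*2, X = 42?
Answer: -330/3721 ≈ -0.088686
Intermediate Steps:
P(r) = -18 + 6*r (P(r) = ((r - 3)*3)*2 = ((-3 + r)*3)*2 = (-9 + 3*r)*2 = -18 + 6*r)
a = 3721 (a = (42 + (-18 + 37))² = (42 + 19)² = 61² = 3721)
P(-52)/a = (-18 + 6*(-52))/3721 = (-18 - 312)*(1/3721) = -330*1/3721 = -330/3721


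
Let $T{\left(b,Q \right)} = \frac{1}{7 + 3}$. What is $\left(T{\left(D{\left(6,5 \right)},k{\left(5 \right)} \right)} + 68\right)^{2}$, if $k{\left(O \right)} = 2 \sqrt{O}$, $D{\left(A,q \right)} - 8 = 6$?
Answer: $\frac{463761}{100} \approx 4637.6$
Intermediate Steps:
$D{\left(A,q \right)} = 14$ ($D{\left(A,q \right)} = 8 + 6 = 14$)
$T{\left(b,Q \right)} = \frac{1}{10}$
$\left(T{\left(D{\left(6,5 \right)},k{\left(5 \right)} \right)} + 68\right)^{2} = \left(\frac{1}{10} + 68\right)^{2} = \left(\frac{681}{10}\right)^{2} = \frac{463761}{100}$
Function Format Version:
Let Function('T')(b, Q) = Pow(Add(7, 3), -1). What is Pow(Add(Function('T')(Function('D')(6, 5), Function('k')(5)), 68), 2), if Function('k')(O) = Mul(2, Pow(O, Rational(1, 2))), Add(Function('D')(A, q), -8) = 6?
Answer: Rational(463761, 100) ≈ 4637.6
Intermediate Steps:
Function('D')(A, q) = 14 (Function('D')(A, q) = Add(8, 6) = 14)
Function('T')(b, Q) = Rational(1, 10) (Function('T')(b, Q) = Pow(10, -1) = Rational(1, 10))
Pow(Add(Function('T')(Function('D')(6, 5), Function('k')(5)), 68), 2) = Pow(Add(Rational(1, 10), 68), 2) = Pow(Rational(681, 10), 2) = Rational(463761, 100)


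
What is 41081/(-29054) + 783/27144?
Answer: -2092631/1510808 ≈ -1.3851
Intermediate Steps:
41081/(-29054) + 783/27144 = 41081*(-1/29054) + 783*(1/27144) = -41081/29054 + 3/104 = -2092631/1510808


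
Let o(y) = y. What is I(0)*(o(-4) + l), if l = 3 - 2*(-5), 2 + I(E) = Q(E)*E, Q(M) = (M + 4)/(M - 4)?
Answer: -18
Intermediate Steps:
Q(M) = (4 + M)/(-4 + M)
I(E) = -2 + E*(4 + E)/(-4 + E) (I(E) = -2 + ((4 + E)/(-4 + E))*E = -2 + E*(4 + E)/(-4 + E))
l = 13 (l = 3 + 10 = 13)
I(0)*(o(-4) + l) = ((8 + 0² + 2*0)/(-4 + 0))*(-4 + 13) = ((8 + 0 + 0)/(-4))*9 = -¼*8*9 = -2*9 = -18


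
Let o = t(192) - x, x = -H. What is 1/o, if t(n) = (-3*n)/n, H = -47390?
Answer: -1/47393 ≈ -2.1100e-5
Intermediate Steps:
x = 47390 (x = -1*(-47390) = 47390)
t(n) = -3
o = -47393 (o = -3 - 1*47390 = -3 - 47390 = -47393)
1/o = 1/(-47393) = -1/47393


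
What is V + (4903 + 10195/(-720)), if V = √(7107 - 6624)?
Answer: 703993/144 + √483 ≈ 4910.8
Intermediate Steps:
V = √483 ≈ 21.977
V + (4903 + 10195/(-720)) = √483 + (4903 + 10195/(-720)) = √483 + (4903 + 10195*(-1/720)) = √483 + (4903 - 2039/144) = √483 + 703993/144 = 703993/144 + √483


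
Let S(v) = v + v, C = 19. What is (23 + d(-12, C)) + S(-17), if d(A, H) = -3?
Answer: -14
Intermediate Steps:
S(v) = 2*v
(23 + d(-12, C)) + S(-17) = (23 - 3) + 2*(-17) = 20 - 34 = -14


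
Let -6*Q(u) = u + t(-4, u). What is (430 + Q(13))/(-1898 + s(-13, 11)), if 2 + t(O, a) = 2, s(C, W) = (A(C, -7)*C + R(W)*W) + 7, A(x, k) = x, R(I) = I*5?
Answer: -2567/6702 ≈ -0.38302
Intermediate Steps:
R(I) = 5*I
s(C, W) = 7 + C² + 5*W² (s(C, W) = (C*C + (5*W)*W) + 7 = (C² + 5*W²) + 7 = 7 + C² + 5*W²)
t(O, a) = 0 (t(O, a) = -2 + 2 = 0)
Q(u) = -u/6 (Q(u) = -(u + 0)/6 = -u/6)
(430 + Q(13))/(-1898 + s(-13, 11)) = (430 - ⅙*13)/(-1898 + (7 + (-13)² + 5*11²)) = (430 - 13/6)/(-1898 + (7 + 169 + 5*121)) = 2567/(6*(-1898 + (7 + 169 + 605))) = 2567/(6*(-1898 + 781)) = (2567/6)/(-1117) = (2567/6)*(-1/1117) = -2567/6702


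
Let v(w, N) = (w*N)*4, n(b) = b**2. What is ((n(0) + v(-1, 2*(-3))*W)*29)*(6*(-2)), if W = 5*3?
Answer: -125280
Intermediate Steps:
W = 15
v(w, N) = 4*N*w (v(w, N) = (N*w)*4 = 4*N*w)
((n(0) + v(-1, 2*(-3))*W)*29)*(6*(-2)) = ((0**2 + (4*(2*(-3))*(-1))*15)*29)*(6*(-2)) = ((0 + (4*(-6)*(-1))*15)*29)*(-12) = ((0 + 24*15)*29)*(-12) = ((0 + 360)*29)*(-12) = (360*29)*(-12) = 10440*(-12) = -125280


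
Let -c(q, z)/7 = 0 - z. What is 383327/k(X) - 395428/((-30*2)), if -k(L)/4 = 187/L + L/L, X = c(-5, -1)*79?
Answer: -1011656939/7320 ≈ -1.3820e+5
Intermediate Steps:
c(q, z) = 7*z (c(q, z) = -7*(0 - z) = -(-7)*z = 7*z)
X = -553 (X = (7*(-1))*79 = -7*79 = -553)
k(L) = -4 - 748/L (k(L) = -4*(187/L + L/L) = -4*(187/L + 1) = -4*(1 + 187/L) = -4 - 748/L)
383327/k(X) - 395428/((-30*2)) = 383327/(-4 - 748/(-553)) - 395428/((-30*2)) = 383327/(-4 - 748*(-1/553)) - 395428/(-60) = 383327/(-4 + 748/553) - 395428*(-1/60) = 383327/(-1464/553) + 98857/15 = 383327*(-553/1464) + 98857/15 = -211979831/1464 + 98857/15 = -1011656939/7320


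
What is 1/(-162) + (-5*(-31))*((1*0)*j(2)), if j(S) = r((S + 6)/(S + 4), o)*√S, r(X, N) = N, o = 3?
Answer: -1/162 ≈ -0.0061728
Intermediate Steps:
j(S) = 3*√S
1/(-162) + (-5*(-31))*((1*0)*j(2)) = 1/(-162) + (-5*(-31))*((1*0)*(3*√2)) = -1/162 + 155*(0*(3*√2)) = -1/162 + 155*0 = -1/162 + 0 = -1/162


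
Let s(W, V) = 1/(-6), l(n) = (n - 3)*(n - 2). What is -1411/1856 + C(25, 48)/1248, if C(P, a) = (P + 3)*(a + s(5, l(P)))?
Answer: 67957/217152 ≈ 0.31295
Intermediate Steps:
l(n) = (-3 + n)*(-2 + n)
s(W, V) = -⅙
C(P, a) = (3 + P)*(-⅙ + a) (C(P, a) = (P + 3)*(a - ⅙) = (3 + P)*(-⅙ + a))
-1411/1856 + C(25, 48)/1248 = -1411/1856 + (-½ + 3*48 - ⅙*25 + 25*48)/1248 = -1411*1/1856 + (-½ + 144 - 25/6 + 1200)*(1/1248) = -1411/1856 + (4018/3)*(1/1248) = -1411/1856 + 2009/1872 = 67957/217152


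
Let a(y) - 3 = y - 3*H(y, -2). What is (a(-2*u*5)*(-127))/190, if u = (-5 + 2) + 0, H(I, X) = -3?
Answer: -2667/95 ≈ -28.074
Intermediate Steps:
u = -3 (u = -3 + 0 = -3)
a(y) = 12 + y (a(y) = 3 + (y - 3*(-3)) = 3 + (y + 9) = 3 + (9 + y) = 12 + y)
(a(-2*u*5)*(-127))/190 = ((12 - 2*(-3)*5)*(-127))/190 = ((12 + 6*5)*(-127))*(1/190) = ((12 + 30)*(-127))*(1/190) = (42*(-127))*(1/190) = -5334*1/190 = -2667/95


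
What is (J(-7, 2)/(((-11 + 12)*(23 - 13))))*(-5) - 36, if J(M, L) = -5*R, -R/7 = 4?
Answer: -106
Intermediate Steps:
R = -28 (R = -7*4 = -28)
J(M, L) = 140 (J(M, L) = -5*(-28) = 140)
(J(-7, 2)/(((-11 + 12)*(23 - 13))))*(-5) - 36 = (140/(((-11 + 12)*(23 - 13))))*(-5) - 36 = (140/((1*10)))*(-5) - 36 = (140/10)*(-5) - 36 = (140*(1/10))*(-5) - 36 = 14*(-5) - 36 = -70 - 36 = -106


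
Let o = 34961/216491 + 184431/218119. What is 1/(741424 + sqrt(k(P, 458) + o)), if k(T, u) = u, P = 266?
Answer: 1591392488057768/1179896583080529858611 - sqrt(8458642431615689995638)/2359793166161059717222 ≈ 1.3487e-6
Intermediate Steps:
o = 4323028180/4292800039 (o = 34961*(1/216491) + 184431*(1/218119) = 34961/216491 + 184431/218119 = 4323028180/4292800039 ≈ 1.0070)
1/(741424 + sqrt(k(P, 458) + o)) = 1/(741424 + sqrt(458 + 4323028180/4292800039)) = 1/(741424 + sqrt(1970425446042/4292800039)) = 1/(741424 + sqrt(8458642431615689995638)/4292800039)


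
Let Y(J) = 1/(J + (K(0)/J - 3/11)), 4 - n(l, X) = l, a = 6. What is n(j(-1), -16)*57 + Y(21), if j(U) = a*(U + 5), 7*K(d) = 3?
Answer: -12748081/11183 ≈ -1140.0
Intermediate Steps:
K(d) = 3/7 (K(d) = (1/7)*3 = 3/7)
j(U) = 30 + 6*U (j(U) = 6*(U + 5) = 6*(5 + U) = 30 + 6*U)
n(l, X) = 4 - l
Y(J) = 1/(-3/11 + J + 3/(7*J)) (Y(J) = 1/(J + (3/(7*J) - 3/11)) = 1/(J + (-3/11 + 3/(7*J))) = 1/(-3/11 + J + 3/(7*J)))
n(j(-1), -16)*57 + Y(21) = (4 - (30 + 6*(-1)))*57 + 77*21/(33 - 21*21 + 77*21**2) = (4 - (30 - 6))*57 + 77*21/(33 - 441 + 77*441) = (4 - 1*24)*57 + 77*21/(33 - 441 + 33957) = (4 - 24)*57 + 77*21/33549 = -20*57 + 77*21*(1/33549) = -1140 + 539/11183 = -12748081/11183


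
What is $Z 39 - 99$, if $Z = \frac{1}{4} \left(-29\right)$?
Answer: $- \frac{1527}{4} \approx -381.75$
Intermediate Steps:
$Z = - \frac{29}{4}$ ($Z = \frac{1}{4} \left(-29\right) = - \frac{29}{4} \approx -7.25$)
$Z 39 - 99 = \left(- \frac{29}{4}\right) 39 - 99 = - \frac{1131}{4} - 99 = - \frac{1527}{4}$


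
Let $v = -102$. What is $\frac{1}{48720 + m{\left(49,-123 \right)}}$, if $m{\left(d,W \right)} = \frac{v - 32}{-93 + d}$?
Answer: $\frac{22}{1071907} \approx 2.0524 \cdot 10^{-5}$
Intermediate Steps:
$m{\left(d,W \right)} = - \frac{134}{-93 + d}$ ($m{\left(d,W \right)} = \frac{-102 - 32}{-93 + d} = - \frac{134}{-93 + d}$)
$\frac{1}{48720 + m{\left(49,-123 \right)}} = \frac{1}{48720 - \frac{134}{-93 + 49}} = \frac{1}{48720 - \frac{134}{-44}} = \frac{1}{48720 - - \frac{67}{22}} = \frac{1}{48720 + \frac{67}{22}} = \frac{1}{\frac{1071907}{22}} = \frac{22}{1071907}$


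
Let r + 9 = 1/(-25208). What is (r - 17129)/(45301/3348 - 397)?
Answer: 72319261617/1618170842 ≈ 44.692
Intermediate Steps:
r = -226873/25208 (r = -9 + 1/(-25208) = -9 - 1/25208 = -226873/25208 ≈ -9.0000)
(r - 17129)/(45301/3348 - 397) = (-226873/25208 - 17129)/(45301/3348 - 397) = -432014705/(25208*(45301*(1/3348) - 397)) = -432014705/(25208*(45301/3348 - 397)) = -432014705/(25208*(-1283855/3348)) = -432014705/25208*(-3348/1283855) = 72319261617/1618170842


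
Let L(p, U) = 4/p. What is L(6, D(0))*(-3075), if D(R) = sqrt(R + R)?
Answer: -2050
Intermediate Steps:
D(R) = sqrt(2)*sqrt(R) (D(R) = sqrt(2*R) = sqrt(2)*sqrt(R))
L(6, D(0))*(-3075) = (4/6)*(-3075) = (4*(1/6))*(-3075) = (2/3)*(-3075) = -2050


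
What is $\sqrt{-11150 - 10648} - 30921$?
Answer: $-30921 + 3 i \sqrt{2422} \approx -30921.0 + 147.64 i$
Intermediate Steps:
$\sqrt{-11150 - 10648} - 30921 = \sqrt{-21798} - 30921 = 3 i \sqrt{2422} - 30921 = -30921 + 3 i \sqrt{2422}$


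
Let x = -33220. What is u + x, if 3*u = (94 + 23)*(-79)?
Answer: -36301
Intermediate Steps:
u = -3081 (u = ((94 + 23)*(-79))/3 = (117*(-79))/3 = (1/3)*(-9243) = -3081)
u + x = -3081 - 33220 = -36301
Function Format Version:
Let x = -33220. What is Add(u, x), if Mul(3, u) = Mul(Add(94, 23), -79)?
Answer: -36301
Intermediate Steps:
u = -3081 (u = Mul(Rational(1, 3), Mul(Add(94, 23), -79)) = Mul(Rational(1, 3), Mul(117, -79)) = Mul(Rational(1, 3), -9243) = -3081)
Add(u, x) = Add(-3081, -33220) = -36301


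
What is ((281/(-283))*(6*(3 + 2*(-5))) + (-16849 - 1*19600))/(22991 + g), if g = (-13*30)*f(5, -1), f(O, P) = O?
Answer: -10303265/5954603 ≈ -1.7303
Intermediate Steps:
g = -1950 (g = -13*30*5 = -390*5 = -1950)
((281/(-283))*(6*(3 + 2*(-5))) + (-16849 - 1*19600))/(22991 + g) = ((281/(-283))*(6*(3 + 2*(-5))) + (-16849 - 1*19600))/(22991 - 1950) = ((281*(-1/283))*(6*(3 - 10)) + (-16849 - 19600))/21041 = (-1686*(-7)/283 - 36449)*(1/21041) = (-281/283*(-42) - 36449)*(1/21041) = (11802/283 - 36449)*(1/21041) = -10303265/283*1/21041 = -10303265/5954603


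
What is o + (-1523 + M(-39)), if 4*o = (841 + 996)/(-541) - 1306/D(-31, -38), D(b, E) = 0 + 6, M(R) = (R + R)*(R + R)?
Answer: 7312807/1623 ≈ 4505.7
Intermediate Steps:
M(R) = 4*R**2 (M(R) = (2*R)*(2*R) = 4*R**2)
D(b, E) = 6
o = -89696/1623 (o = ((841 + 996)/(-541) - 1306/6)/4 = (1837*(-1/541) - 1306*1/6)/4 = (-1837/541 - 653/3)/4 = (1/4)*(-358784/1623) = -89696/1623 ≈ -55.266)
o + (-1523 + M(-39)) = -89696/1623 + (-1523 + 4*(-39)**2) = -89696/1623 + (-1523 + 4*1521) = -89696/1623 + (-1523 + 6084) = -89696/1623 + 4561 = 7312807/1623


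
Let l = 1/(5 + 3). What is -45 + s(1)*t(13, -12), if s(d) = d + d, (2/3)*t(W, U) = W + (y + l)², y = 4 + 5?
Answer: 15603/64 ≈ 243.80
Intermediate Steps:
l = ⅛ (l = 1/8 = ⅛ ≈ 0.12500)
y = 9
t(W, U) = 15987/128 + 3*W/2 (t(W, U) = 3*(W + (9 + ⅛)²)/2 = 3*(W + (73/8)²)/2 = 3*(W + 5329/64)/2 = 3*(5329/64 + W)/2 = 15987/128 + 3*W/2)
s(d) = 2*d
-45 + s(1)*t(13, -12) = -45 + (2*1)*(15987/128 + (3/2)*13) = -45 + 2*(15987/128 + 39/2) = -45 + 2*(18483/128) = -45 + 18483/64 = 15603/64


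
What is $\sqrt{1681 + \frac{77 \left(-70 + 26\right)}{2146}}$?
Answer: $\frac{\sqrt{1933566387}}{1073} \approx 40.981$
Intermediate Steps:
$\sqrt{1681 + \frac{77 \left(-70 + 26\right)}{2146}} = \sqrt{1681 + 77 \left(-44\right) \frac{1}{2146}} = \sqrt{1681 - \frac{1694}{1073}} = \sqrt{\frac{1802019}{1073}} = \frac{\sqrt{1933566387}}{1073}$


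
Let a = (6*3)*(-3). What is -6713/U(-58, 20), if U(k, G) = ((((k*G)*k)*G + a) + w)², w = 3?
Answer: -6713/1810502111401 ≈ -3.7078e-9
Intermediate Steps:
a = -54 (a = 18*(-3) = -54)
U(k, G) = (-51 + G²*k²)² (U(k, G) = ((((k*G)*k)*G - 54) + 3)² = ((((G*k)*k)*G - 54) + 3)² = (((G*k²)*G - 54) + 3)² = ((G²*k² - 54) + 3)² = ((-54 + G²*k²) + 3)² = (-51 + G²*k²)²)
-6713/U(-58, 20) = -6713/(-51 + 20²*(-58)²)² = -6713/(-51 + 400*3364)² = -6713/(-51 + 1345600)² = -6713/(1345549²) = -6713/1810502111401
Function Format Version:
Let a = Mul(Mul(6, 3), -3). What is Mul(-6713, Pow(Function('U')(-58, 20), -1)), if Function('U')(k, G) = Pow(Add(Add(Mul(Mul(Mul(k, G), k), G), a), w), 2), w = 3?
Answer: Rational(-6713, 1810502111401) ≈ -3.7078e-9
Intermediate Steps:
a = -54 (a = Mul(18, -3) = -54)
Function('U')(k, G) = Pow(Add(-51, Mul(Pow(G, 2), Pow(k, 2))), 2) (Function('U')(k, G) = Pow(Add(Add(Mul(Mul(Mul(k, G), k), G), -54), 3), 2) = Pow(Add(Add(Mul(Mul(Mul(G, k), k), G), -54), 3), 2) = Pow(Add(Add(Mul(Mul(G, Pow(k, 2)), G), -54), 3), 2) = Pow(Add(Add(Mul(Pow(G, 2), Pow(k, 2)), -54), 3), 2) = Pow(Add(Add(-54, Mul(Pow(G, 2), Pow(k, 2))), 3), 2) = Pow(Add(-51, Mul(Pow(G, 2), Pow(k, 2))), 2))
Mul(-6713, Pow(Function('U')(-58, 20), -1)) = Mul(-6713, Pow(Pow(Add(-51, Mul(Pow(20, 2), Pow(-58, 2))), 2), -1)) = Mul(-6713, Pow(Pow(Add(-51, Mul(400, 3364)), 2), -1)) = Mul(-6713, Pow(Pow(Add(-51, 1345600), 2), -1)) = Mul(-6713, Pow(Pow(1345549, 2), -1)) = Mul(-6713, Pow(1810502111401, -1)) = Mul(-6713, Rational(1, 1810502111401)) = Rational(-6713, 1810502111401)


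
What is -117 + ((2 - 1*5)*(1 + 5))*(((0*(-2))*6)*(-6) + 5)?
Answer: -207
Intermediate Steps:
-117 + ((2 - 1*5)*(1 + 5))*(((0*(-2))*6)*(-6) + 5) = -117 + ((2 - 5)*6)*((0*6)*(-6) + 5) = -117 + (-3*6)*(0*(-6) + 5) = -117 - 18*(0 + 5) = -117 - 18*5 = -117 - 90 = -207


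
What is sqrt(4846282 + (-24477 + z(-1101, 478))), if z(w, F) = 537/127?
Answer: 2*sqrt(19442740261)/127 ≈ 2195.9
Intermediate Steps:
z(w, F) = 537/127 (z(w, F) = 537*(1/127) = 537/127)
sqrt(4846282 + (-24477 + z(-1101, 478))) = sqrt(4846282 + (-24477 + 537/127)) = sqrt(4846282 - 3108042/127) = sqrt(612369772/127) = 2*sqrt(19442740261)/127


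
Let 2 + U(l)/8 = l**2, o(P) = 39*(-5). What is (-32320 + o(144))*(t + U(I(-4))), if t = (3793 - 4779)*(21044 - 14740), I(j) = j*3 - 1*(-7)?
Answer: 202098933400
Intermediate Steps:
o(P) = -195
I(j) = 7 + 3*j (I(j) = 3*j + 7 = 7 + 3*j)
t = -6215744 (t = -986*6304 = -6215744)
U(l) = -16 + 8*l**2
(-32320 + o(144))*(t + U(I(-4))) = (-32320 - 195)*(-6215744 + (-16 + 8*(7 + 3*(-4))**2)) = -32515*(-6215744 + (-16 + 8*(7 - 12)**2)) = -32515*(-6215744 + (-16 + 8*(-5)**2)) = -32515*(-6215744 + (-16 + 8*25)) = -32515*(-6215744 + (-16 + 200)) = -32515*(-6215744 + 184) = -32515*(-6215560) = 202098933400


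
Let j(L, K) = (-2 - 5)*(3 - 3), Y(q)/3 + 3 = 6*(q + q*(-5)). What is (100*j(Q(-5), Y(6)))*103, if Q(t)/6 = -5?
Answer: 0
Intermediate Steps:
Y(q) = -9 - 72*q (Y(q) = -9 + 3*(6*(q + q*(-5))) = -9 + 3*(6*(q - 5*q)) = -9 + 3*(6*(-4*q)) = -9 + 3*(-24*q) = -9 - 72*q)
Q(t) = -30 (Q(t) = 6*(-5) = -30)
j(L, K) = 0 (j(L, K) = -7*0 = 0)
(100*j(Q(-5), Y(6)))*103 = (100*0)*103 = 0*103 = 0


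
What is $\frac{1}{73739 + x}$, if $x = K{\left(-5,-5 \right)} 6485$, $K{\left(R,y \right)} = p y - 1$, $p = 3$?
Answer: $- \frac{1}{30021} \approx -3.331 \cdot 10^{-5}$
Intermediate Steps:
$K{\left(R,y \right)} = -1 + 3 y$ ($K{\left(R,y \right)} = 3 y - 1 = -1 + 3 y$)
$x = -103760$ ($x = \left(-1 + 3 \left(-5\right)\right) 6485 = \left(-1 - 15\right) 6485 = \left(-16\right) 6485 = -103760$)
$\frac{1}{73739 + x} = \frac{1}{73739 - 103760} = \frac{1}{-30021} = - \frac{1}{30021}$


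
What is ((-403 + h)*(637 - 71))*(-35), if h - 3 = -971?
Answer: 27159510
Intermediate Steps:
h = -968 (h = 3 - 971 = -968)
((-403 + h)*(637 - 71))*(-35) = ((-403 - 968)*(637 - 71))*(-35) = -1371*566*(-35) = -775986*(-35) = 27159510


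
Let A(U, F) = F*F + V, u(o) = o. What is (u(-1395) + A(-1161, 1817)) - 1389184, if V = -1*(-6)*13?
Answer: 1910988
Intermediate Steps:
V = 78 (V = 6*13 = 78)
A(U, F) = 78 + F**2 (A(U, F) = F*F + 78 = F**2 + 78 = 78 + F**2)
(u(-1395) + A(-1161, 1817)) - 1389184 = (-1395 + (78 + 1817**2)) - 1389184 = (-1395 + (78 + 3301489)) - 1389184 = (-1395 + 3301567) - 1389184 = 3300172 - 1389184 = 1910988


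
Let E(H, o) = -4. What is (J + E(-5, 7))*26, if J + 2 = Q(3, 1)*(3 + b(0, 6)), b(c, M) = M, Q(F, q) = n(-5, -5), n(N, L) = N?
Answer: -1326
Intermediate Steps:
Q(F, q) = -5
J = -47 (J = -2 - 5*(3 + 6) = -2 - 5*9 = -2 - 45 = -47)
(J + E(-5, 7))*26 = (-47 - 4)*26 = -51*26 = -1326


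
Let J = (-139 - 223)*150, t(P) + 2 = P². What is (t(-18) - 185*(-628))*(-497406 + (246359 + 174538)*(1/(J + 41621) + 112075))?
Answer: 69678433904988949308/12679 ≈ 5.4956e+15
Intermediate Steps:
t(P) = -2 + P²
J = -54300 (J = -362*150 = -54300)
(t(-18) - 185*(-628))*(-497406 + (246359 + 174538)*(1/(J + 41621) + 112075)) = ((-2 + (-18)²) - 185*(-628))*(-497406 + (246359 + 174538)*(1/(-54300 + 41621) + 112075)) = ((-2 + 324) + 116180)*(-497406 + 420897*(1/(-12679) + 112075)) = (322 + 116180)*(-497406 + 420897*(-1/12679 + 112075)) = 116502*(-497406 + 420897*(1420998924/12679)) = 116502*(-497406 + 598094184114828/12679) = 116502*(598087877504154/12679) = 69678433904988949308/12679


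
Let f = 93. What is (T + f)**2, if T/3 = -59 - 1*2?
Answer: 8100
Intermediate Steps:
T = -183 (T = 3*(-59 - 1*2) = 3*(-59 - 2) = 3*(-61) = -183)
(T + f)**2 = (-183 + 93)**2 = (-90)**2 = 8100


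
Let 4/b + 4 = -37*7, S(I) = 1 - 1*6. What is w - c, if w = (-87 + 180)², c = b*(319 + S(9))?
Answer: 2275943/263 ≈ 8653.8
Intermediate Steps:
S(I) = -5 (S(I) = 1 - 6 = -5)
b = -4/263 (b = 4/(-4 - 37*7) = 4/(-4 - 259) = 4/(-263) = 4*(-1/263) = -4/263 ≈ -0.015209)
c = -1256/263 (c = -4*(319 - 5)/263 = -4/263*314 = -1256/263 ≈ -4.7757)
w = 8649 (w = 93² = 8649)
w - c = 8649 - 1*(-1256/263) = 8649 + 1256/263 = 2275943/263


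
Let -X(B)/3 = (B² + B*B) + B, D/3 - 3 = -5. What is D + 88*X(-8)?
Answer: -31686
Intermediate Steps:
D = -6 (D = 9 + 3*(-5) = 9 - 15 = -6)
X(B) = -6*B² - 3*B (X(B) = -3*((B² + B*B) + B) = -3*((B² + B²) + B) = -3*(2*B² + B) = -3*(B + 2*B²) = -6*B² - 3*B)
D + 88*X(-8) = -6 + 88*(-3*(-8)*(1 + 2*(-8))) = -6 + 88*(-3*(-8)*(1 - 16)) = -6 + 88*(-3*(-8)*(-15)) = -6 + 88*(-360) = -6 - 31680 = -31686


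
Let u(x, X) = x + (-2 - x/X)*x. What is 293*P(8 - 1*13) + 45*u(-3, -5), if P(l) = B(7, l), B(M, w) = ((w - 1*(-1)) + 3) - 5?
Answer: -1542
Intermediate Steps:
B(M, w) = -1 + w (B(M, w) = ((w + 1) + 3) - 5 = ((1 + w) + 3) - 5 = (4 + w) - 5 = -1 + w)
u(x, X) = x + x*(-2 - x/X) (u(x, X) = x + (-2 - x/X)*x = x + x*(-2 - x/X))
P(l) = -1 + l
293*P(8 - 1*13) + 45*u(-3, -5) = 293*(-1 + (8 - 1*13)) + 45*(-1*(-3)*(-5 - 3)/(-5)) = 293*(-1 + (8 - 13)) + 45*(-1*(-3)*(-⅕)*(-8)) = 293*(-1 - 5) + 45*(24/5) = 293*(-6) + 216 = -1758 + 216 = -1542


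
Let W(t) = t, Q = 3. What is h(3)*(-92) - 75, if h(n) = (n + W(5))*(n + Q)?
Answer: -4491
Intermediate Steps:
h(n) = (3 + n)*(5 + n) (h(n) = (n + 5)*(n + 3) = (5 + n)*(3 + n) = (3 + n)*(5 + n))
h(3)*(-92) - 75 = (15 + 3² + 8*3)*(-92) - 75 = (15 + 9 + 24)*(-92) - 75 = 48*(-92) - 75 = -4416 - 75 = -4491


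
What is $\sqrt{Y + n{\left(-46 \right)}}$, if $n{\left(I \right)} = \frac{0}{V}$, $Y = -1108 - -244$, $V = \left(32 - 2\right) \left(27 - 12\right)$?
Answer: $12 i \sqrt{6} \approx 29.394 i$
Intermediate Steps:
$V = 450$ ($V = 30 \cdot 15 = 450$)
$Y = -864$ ($Y = -1108 + 244 = -864$)
$n{\left(I \right)} = 0$ ($n{\left(I \right)} = \frac{0}{450} = 0 \cdot \frac{1}{450} = 0$)
$\sqrt{Y + n{\left(-46 \right)}} = \sqrt{-864 + 0} = \sqrt{-864} = 12 i \sqrt{6}$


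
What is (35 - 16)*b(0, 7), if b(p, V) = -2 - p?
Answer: -38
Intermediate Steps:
(35 - 16)*b(0, 7) = (35 - 16)*(-2 - 1*0) = 19*(-2 + 0) = 19*(-2) = -38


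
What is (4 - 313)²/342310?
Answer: 95481/342310 ≈ 0.27893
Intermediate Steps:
(4 - 313)²/342310 = (-309)²*(1/342310) = 95481*(1/342310) = 95481/342310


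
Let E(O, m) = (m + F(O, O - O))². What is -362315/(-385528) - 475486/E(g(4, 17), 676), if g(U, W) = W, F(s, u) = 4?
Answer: -986169413/11141759200 ≈ -0.088511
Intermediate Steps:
E(O, m) = (4 + m)² (E(O, m) = (m + 4)² = (4 + m)²)
-362315/(-385528) - 475486/E(g(4, 17), 676) = -362315/(-385528) - 475486/(4 + 676)² = -362315*(-1/385528) - 475486/(680²) = 362315/385528 - 475486/462400 = 362315/385528 - 475486*1/462400 = 362315/385528 - 237743/231200 = -986169413/11141759200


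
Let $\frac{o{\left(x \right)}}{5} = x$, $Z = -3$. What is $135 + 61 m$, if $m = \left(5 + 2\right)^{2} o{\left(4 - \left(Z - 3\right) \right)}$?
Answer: $149585$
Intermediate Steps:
$o{\left(x \right)} = 5 x$
$m = 2450$ ($m = \left(5 + 2\right)^{2} \cdot 5 \left(4 - \left(-3 - 3\right)\right) = 7^{2} \cdot 5 \left(4 - -6\right) = 49 \cdot 5 \left(4 + 6\right) = 49 \cdot 5 \cdot 10 = 49 \cdot 50 = 2450$)
$135 + 61 m = 135 + 61 \cdot 2450 = 135 + 149450 = 149585$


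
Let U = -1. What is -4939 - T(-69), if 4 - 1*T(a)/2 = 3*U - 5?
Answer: -4963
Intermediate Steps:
T(a) = 24 (T(a) = 8 - 2*(3*(-1) - 5) = 8 - 2*(-3 - 5) = 8 - 2*(-8) = 8 + 16 = 24)
-4939 - T(-69) = -4939 - 1*24 = -4939 - 24 = -4963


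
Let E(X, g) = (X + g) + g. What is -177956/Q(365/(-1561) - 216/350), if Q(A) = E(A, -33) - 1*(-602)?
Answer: -6944732900/20884191 ≈ -332.54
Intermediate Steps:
E(X, g) = X + 2*g
Q(A) = 536 + A (Q(A) = (A + 2*(-33)) - 1*(-602) = (A - 66) + 602 = (-66 + A) + 602 = 536 + A)
-177956/Q(365/(-1561) - 216/350) = -177956/(536 + (365/(-1561) - 216/350)) = -177956/(536 + (365*(-1/1561) - 216*1/350)) = -177956/(536 + (-365/1561 - 108/175)) = -177956/(536 - 33209/39025) = -177956/20884191/39025 = -177956*39025/20884191 = -6944732900/20884191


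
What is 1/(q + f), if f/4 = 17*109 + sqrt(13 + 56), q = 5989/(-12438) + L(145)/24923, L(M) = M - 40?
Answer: 712211830280442658494/5278468061564032226227057 - 384380839758764304*sqrt(69)/5278468061564032226227057 ≈ 0.00013432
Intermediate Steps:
L(M) = -40 + M
q = -147957857/309992274 (q = 5989/(-12438) + (-40 + 145)/24923 = 5989*(-1/12438) + 105*(1/24923) = -5989/12438 + 105/24923 = -147957857/309992274 ≈ -0.47730)
f = 7412 + 4*sqrt(69) (f = 4*(17*109 + sqrt(13 + 56)) = 4*(1853 + sqrt(69)) = 7412 + 4*sqrt(69) ≈ 7445.2)
1/(q + f) = 1/(-147957857/309992274 + (7412 + 4*sqrt(69))) = 1/(2297514777031/309992274 + 4*sqrt(69))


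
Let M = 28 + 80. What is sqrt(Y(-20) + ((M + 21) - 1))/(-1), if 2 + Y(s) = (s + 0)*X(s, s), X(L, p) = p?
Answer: -sqrt(526) ≈ -22.935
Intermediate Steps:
M = 108
Y(s) = -2 + s**2 (Y(s) = -2 + (s + 0)*s = -2 + s*s = -2 + s**2)
sqrt(Y(-20) + ((M + 21) - 1))/(-1) = sqrt((-2 + (-20)**2) + ((108 + 21) - 1))/(-1) = sqrt((-2 + 400) + (129 - 1))*(-1) = sqrt(398 + 128)*(-1) = sqrt(526)*(-1) = -sqrt(526)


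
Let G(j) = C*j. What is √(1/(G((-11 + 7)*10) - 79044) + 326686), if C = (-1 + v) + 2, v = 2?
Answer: √56870033336097/13194 ≈ 571.56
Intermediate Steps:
C = 3 (C = (-1 + 2) + 2 = 1 + 2 = 3)
G(j) = 3*j
√(1/(G((-11 + 7)*10) - 79044) + 326686) = √(1/(3*((-11 + 7)*10) - 79044) + 326686) = √(1/(3*(-4*10) - 79044) + 326686) = √(1/(3*(-40) - 79044) + 326686) = √(1/(-120 - 79044) + 326686) = √(1/(-79164) + 326686) = √(-1/79164 + 326686) = √(25861770503/79164) = √56870033336097/13194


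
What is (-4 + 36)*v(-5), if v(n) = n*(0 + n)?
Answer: 800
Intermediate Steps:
v(n) = n² (v(n) = n*n = n²)
(-4 + 36)*v(-5) = (-4 + 36)*(-5)² = 32*25 = 800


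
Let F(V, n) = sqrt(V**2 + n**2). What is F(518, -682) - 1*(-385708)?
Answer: 385708 + 2*sqrt(183362) ≈ 3.8656e+5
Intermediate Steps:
F(518, -682) - 1*(-385708) = sqrt(518**2 + (-682)**2) - 1*(-385708) = sqrt(268324 + 465124) + 385708 = sqrt(733448) + 385708 = 2*sqrt(183362) + 385708 = 385708 + 2*sqrt(183362)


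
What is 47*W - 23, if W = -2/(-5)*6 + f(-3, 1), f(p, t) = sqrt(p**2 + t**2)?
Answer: 449/5 + 47*sqrt(10) ≈ 238.43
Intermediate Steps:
W = 12/5 + sqrt(10) (W = -2/(-5)*6 + sqrt((-3)**2 + 1**2) = -2*(-1/5)*6 + sqrt(9 + 1) = (2/5)*6 + sqrt(10) = 12/5 + sqrt(10) ≈ 5.5623)
47*W - 23 = 47*(12/5 + sqrt(10)) - 23 = (564/5 + 47*sqrt(10)) - 23 = 449/5 + 47*sqrt(10)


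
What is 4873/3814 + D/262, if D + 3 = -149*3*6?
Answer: -2240966/249817 ≈ -8.9704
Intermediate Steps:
D = -2685 (D = -3 - 149*3*6 = -3 - 2682 = -2685)
4873/3814 + D/262 = 4873/3814 - 2685/262 = -2240966/249817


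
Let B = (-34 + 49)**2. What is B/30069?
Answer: 25/3341 ≈ 0.0074828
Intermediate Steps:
B = 225 (B = 15**2 = 225)
B/30069 = 225/30069 = 225*(1/30069) = 25/3341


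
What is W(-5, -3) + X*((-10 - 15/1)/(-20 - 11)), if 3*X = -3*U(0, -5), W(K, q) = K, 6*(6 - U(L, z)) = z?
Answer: -1955/186 ≈ -10.511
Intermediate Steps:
U(L, z) = 6 - z/6
X = -41/6 (X = (-3*(6 - ⅙*(-5)))/3 = (-3*(6 + ⅚))/3 = (-3*41/6)/3 = (⅓)*(-41/2) = -41/6 ≈ -6.8333)
W(-5, -3) + X*((-10 - 15/1)/(-20 - 11)) = -5 - 41*(-10 - 15/1)/(6*(-20 - 11)) = -5 - 41*(-10 - 15*1)/(6*(-31)) = -5 - 41*(-10 - 15)*(-1)/(6*31) = -5 - (-1025)*(-1)/(6*31) = -5 - 41/6*25/31 = -5 - 1025/186 = -1955/186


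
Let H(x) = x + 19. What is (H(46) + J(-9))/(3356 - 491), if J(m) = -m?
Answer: 74/2865 ≈ 0.025829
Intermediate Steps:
H(x) = 19 + x
(H(46) + J(-9))/(3356 - 491) = ((19 + 46) - 1*(-9))/(3356 - 491) = (65 + 9)/2865 = 74*(1/2865) = 74/2865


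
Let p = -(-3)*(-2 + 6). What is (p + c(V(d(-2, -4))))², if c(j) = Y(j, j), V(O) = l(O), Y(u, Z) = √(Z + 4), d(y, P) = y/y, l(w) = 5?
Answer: 225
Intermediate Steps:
d(y, P) = 1
Y(u, Z) = √(4 + Z)
V(O) = 5
c(j) = √(4 + j)
p = 12 (p = -(-3)*4 = -1*(-12) = 12)
(p + c(V(d(-2, -4))))² = (12 + √(4 + 5))² = (12 + √9)² = (12 + 3)² = 15² = 225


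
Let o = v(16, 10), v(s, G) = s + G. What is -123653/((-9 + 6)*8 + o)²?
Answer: -123653/4 ≈ -30913.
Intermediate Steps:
v(s, G) = G + s
o = 26 (o = 10 + 16 = 26)
-123653/((-9 + 6)*8 + o)² = -123653/((-9 + 6)*8 + 26)² = -123653/(-3*8 + 26)² = -123653/(-24 + 26)² = -123653/(2²) = -123653/4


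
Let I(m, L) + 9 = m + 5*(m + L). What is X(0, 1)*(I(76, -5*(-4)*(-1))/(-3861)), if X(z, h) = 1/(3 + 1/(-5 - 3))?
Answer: -2776/88803 ≈ -0.031260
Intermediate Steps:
I(m, L) = -9 + 5*L + 6*m (I(m, L) = -9 + (m + 5*(m + L)) = -9 + (m + 5*(L + m)) = -9 + (m + (5*L + 5*m)) = -9 + (5*L + 6*m) = -9 + 5*L + 6*m)
X(z, h) = 8/23 (X(z, h) = 1/(3 + 1/(-8)) = 1/(3 - ⅛) = 1/(23/8) = 8/23)
X(0, 1)*(I(76, -5*(-4)*(-1))/(-3861)) = 8*((-9 + 5*(-5*(-4)*(-1)) + 6*76)/(-3861))/23 = 8*((-9 + 5*(20*(-1)) + 456)*(-1/3861))/23 = 8*((-9 + 5*(-20) + 456)*(-1/3861))/23 = 8*((-9 - 100 + 456)*(-1/3861))/23 = 8*(347*(-1/3861))/23 = (8/23)*(-347/3861) = -2776/88803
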